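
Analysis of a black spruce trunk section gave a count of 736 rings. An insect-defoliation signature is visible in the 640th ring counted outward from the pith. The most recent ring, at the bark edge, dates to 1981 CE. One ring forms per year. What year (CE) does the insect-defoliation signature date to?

1885 CE

The insect-defoliation signature sits at ring 640 from the pith, so 736 − 640 = 96 rings formed after it.
The ring at the bark edge is 1981 CE, so the insect-defoliation signature dates to 1981 − 96 = 1885 CE.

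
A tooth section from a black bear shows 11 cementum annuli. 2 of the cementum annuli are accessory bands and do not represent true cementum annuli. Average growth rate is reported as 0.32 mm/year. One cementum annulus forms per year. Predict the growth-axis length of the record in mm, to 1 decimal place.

Adjusted count: 11 − 2 = 9 cementum annuli.
9 years at 0.32 mm/year gives 0.32 × 9 = 2.9 mm.

2.9 mm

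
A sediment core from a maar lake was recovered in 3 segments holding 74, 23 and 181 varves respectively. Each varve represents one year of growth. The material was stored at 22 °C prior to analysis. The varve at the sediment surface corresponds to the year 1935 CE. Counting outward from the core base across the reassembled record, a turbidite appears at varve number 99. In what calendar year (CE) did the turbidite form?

Total varves = 74 + 23 + 181 = 278.
The turbidite sits at varve 99 from the core base, so 278 − 99 = 179 varves formed after it.
The varve at the sediment surface is 1935 CE, so the turbidite dates to 1935 − 179 = 1756 CE.

1756 CE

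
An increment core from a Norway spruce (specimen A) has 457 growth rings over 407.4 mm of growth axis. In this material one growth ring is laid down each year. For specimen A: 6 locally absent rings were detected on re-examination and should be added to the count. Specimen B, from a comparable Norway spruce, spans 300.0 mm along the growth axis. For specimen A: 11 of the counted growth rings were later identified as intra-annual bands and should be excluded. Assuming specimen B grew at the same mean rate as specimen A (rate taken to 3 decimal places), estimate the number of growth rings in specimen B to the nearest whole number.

333 growth rings

Specimen A: true growth ring count = 457 − 11 + 6 = 452.
A: Mean rate = 407.4 mm / 452 years ≈ 0.901 mm per year.
Specimen B: 300.0 mm / 0.901 mm per year = 332.96 years ≈ 333 growth rings.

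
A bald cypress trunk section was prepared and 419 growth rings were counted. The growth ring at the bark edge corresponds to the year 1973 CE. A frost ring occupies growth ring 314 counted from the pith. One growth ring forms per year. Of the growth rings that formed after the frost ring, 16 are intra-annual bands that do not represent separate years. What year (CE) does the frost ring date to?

The frost ring sits at growth ring 314 from the pith, so 419 − 314 = 105 growth rings formed after it.
105 − 16 false = 89 true growth rings after the frost ring.
1973 − 89 = 1884 CE.

1884 CE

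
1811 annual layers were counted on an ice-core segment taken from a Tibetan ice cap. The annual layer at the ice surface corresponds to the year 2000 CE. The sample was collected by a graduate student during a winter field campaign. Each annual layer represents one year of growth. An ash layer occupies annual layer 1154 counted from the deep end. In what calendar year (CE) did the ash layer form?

1811 − 1154 = 657 annual layers lie beyond the ash layer toward the ice surface.
2000 − 657 = 1343 CE.

1343 CE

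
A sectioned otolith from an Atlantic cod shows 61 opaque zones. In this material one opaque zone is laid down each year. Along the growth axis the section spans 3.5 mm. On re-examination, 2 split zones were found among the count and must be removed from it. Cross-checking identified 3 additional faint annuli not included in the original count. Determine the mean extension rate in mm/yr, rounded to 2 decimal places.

0.06 mm/yr

True opaque zone count = 61 − 2 + 3 = 62.
Mean rate = 3.5 mm / 62 years ≈ 0.06 mm/yr.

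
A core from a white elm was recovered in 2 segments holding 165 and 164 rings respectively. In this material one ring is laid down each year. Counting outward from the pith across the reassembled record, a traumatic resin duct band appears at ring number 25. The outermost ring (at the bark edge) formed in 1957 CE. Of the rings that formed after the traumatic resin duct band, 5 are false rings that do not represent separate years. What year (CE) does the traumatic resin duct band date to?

Total rings = 165 + 164 = 329.
329 − 25 = 304 rings lie beyond the traumatic resin duct band toward the bark edge.
304 − 5 false = 299 true rings after the traumatic resin duct band.
Counting back 299 years from 1957 CE places the traumatic resin duct band in 1957 − 299 = 1658 CE.

1658 CE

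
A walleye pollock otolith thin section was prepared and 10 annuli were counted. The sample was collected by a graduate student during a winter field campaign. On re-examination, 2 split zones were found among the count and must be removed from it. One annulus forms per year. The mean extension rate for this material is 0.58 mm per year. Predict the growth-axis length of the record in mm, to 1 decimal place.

Correcting the raw count gives 10 − 2 = 8 true annuli.
Predicted length = 0.58 mm/year × 8 years = 4.6 mm.

4.6 mm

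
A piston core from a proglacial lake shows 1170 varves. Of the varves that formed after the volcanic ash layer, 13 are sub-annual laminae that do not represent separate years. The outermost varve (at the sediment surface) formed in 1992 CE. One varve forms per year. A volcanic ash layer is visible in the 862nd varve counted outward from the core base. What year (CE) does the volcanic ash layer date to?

Between varve 862 and the sediment surface there are 1170 − 862 = 308 varves.
Removing the 13 false varves leaves 308 − 13 = 295 true varves beyond the volcanic ash layer.
Counting back 295 years from 1992 CE places the volcanic ash layer in 1992 − 295 = 1697 CE.

1697 CE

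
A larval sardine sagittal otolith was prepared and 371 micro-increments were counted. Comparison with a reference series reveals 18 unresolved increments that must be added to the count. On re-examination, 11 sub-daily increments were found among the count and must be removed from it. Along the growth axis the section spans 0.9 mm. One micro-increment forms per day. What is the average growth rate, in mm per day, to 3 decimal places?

Adjusted count: 371 − 11 + 18 = 378 micro-increments.
Mean rate = 0.9 mm / 378 days ≈ 0.002 mm per day.

0.002 mm per day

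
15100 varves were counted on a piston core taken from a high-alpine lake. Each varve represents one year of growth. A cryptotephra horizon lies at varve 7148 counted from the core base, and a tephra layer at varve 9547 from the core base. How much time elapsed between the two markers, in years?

9547 − 7148 = 2399 varves lie between the two events.
One varve per year makes the interval 2399 years.

2399 yr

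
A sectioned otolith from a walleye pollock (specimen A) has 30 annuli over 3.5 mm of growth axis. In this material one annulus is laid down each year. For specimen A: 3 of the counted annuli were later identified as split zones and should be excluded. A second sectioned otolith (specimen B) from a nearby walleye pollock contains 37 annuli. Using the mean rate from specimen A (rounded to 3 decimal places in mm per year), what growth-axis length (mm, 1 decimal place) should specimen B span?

4.8 mm

Specimen A: adjusted count: 30 − 3 = 27 annuli.
A: Mean rate = 3.5 mm / 27 years ≈ 0.130 mm per year.
B's length ≈ 0.130 × 37 = 4.8 mm.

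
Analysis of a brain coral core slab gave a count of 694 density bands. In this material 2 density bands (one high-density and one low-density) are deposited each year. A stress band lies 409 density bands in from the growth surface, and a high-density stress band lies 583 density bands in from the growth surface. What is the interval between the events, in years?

Separation: 583 − 409 = 174 density bands.
Dividing by 2 density bands per year: 174 / 2 = 87 years.

87 yr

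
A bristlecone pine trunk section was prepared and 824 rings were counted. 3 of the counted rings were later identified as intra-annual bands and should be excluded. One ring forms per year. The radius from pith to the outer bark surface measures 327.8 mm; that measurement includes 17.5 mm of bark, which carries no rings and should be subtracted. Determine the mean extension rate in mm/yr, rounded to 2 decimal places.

0.38 mm/yr

Correcting the raw count gives 824 − 3 = 821 true rings.
Net length = 327.8 − 17.5 = 310.3 mm.
Mean rate = 310.3 mm / 821 years ≈ 0.38 mm/yr.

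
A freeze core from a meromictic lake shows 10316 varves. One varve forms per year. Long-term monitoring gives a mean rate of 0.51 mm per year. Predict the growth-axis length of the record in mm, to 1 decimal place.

10316 years of growth are recorded.
10316 years at 0.51 mm/year gives 0.51 × 10316 = 5261.2 mm.

5261.2 mm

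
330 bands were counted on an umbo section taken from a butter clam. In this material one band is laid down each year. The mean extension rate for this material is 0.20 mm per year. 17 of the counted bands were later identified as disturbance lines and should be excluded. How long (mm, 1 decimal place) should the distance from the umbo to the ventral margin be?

62.6 mm

True band count = 330 − 17 = 313.
Length ≈ 0.20 × 313 = 62.6 mm.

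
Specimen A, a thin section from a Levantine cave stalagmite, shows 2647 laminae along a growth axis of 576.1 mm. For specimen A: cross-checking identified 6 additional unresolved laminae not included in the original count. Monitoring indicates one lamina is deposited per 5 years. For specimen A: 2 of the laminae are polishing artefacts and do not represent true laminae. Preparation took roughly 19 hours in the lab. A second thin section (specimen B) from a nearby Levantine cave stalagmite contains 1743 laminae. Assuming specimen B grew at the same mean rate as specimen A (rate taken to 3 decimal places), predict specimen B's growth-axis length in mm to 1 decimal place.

Specimen A: true lamina count = 2647 − 2 + 6 = 2651.
Specimen A: multiplying by 5 years per lamina: 2651 × 5 = 13255 years.
A: Mean rate = 576.1 mm / 13255 years ≈ 0.043 mm/year.
Specimen B: at 5 years per lamina, 1743 × 5 = 8715 years. For B, 0.043 mm/year × 8715 years = 374.7 mm.

374.7 mm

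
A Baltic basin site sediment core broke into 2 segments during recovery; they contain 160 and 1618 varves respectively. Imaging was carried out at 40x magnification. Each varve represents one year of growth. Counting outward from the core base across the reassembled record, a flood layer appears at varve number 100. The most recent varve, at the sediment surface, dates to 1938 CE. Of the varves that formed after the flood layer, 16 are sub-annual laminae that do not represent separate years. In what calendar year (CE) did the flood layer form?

276 CE

Total varves = 160 + 1618 = 1778.
Between varve 100 and the sediment surface there are 1778 − 100 = 1678 varves.
Excluding 16 false varves: 1678 − 16 = 1662.
1938 − 1662 = 276 CE.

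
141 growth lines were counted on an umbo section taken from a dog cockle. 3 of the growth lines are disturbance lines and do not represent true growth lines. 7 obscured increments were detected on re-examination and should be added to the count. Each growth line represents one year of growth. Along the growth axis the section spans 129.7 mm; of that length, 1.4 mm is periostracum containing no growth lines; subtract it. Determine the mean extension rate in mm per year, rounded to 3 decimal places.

0.885 mm per year

Correcting the raw count gives 141 − 3 + 7 = 145 true growth lines.
Net length = 129.7 − 1.4 = 128.3 mm.
128.3 mm over 145 years gives 128.3 / 145 ≈ 0.885 mm per year.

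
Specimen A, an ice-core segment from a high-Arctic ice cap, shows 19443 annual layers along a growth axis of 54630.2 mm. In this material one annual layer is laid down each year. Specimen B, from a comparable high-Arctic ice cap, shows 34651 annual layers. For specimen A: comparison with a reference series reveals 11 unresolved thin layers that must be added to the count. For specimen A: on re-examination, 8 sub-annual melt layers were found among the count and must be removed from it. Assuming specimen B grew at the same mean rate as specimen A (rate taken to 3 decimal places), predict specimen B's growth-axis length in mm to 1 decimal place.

Specimen A: true annual layer count = 19443 − 8 + 11 = 19446.
A: 54630.2 mm over 19446 years gives 54630.2 / 19446 ≈ 2.809 mm/yr.
For B, 2.809 mm/year × 34651 years = 97334.7 mm.

97334.7 mm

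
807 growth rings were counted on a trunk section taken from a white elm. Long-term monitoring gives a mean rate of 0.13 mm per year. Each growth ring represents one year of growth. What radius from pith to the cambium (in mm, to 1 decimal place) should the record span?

The record spans 807 years at 0.13 mm per year.
Predicted length = 0.13 mm/year × 807 years = 104.9 mm.

104.9 mm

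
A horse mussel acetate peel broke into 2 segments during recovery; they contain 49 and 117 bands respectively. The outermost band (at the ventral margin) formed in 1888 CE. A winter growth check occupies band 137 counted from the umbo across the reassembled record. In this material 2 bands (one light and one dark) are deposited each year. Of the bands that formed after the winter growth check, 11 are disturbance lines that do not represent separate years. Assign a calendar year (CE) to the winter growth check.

1879 CE

Total bands = 49 + 117 = 166.
Between band 137 and the ventral margin there are 166 − 137 = 29 bands.
29 − 11 false = 18 true bands after the winter growth check.
With 2 bands per year, 18 / 2 = 9 years.
Counting back 9 years from 1888 CE places the winter growth check in 1888 − 9 = 1879 CE.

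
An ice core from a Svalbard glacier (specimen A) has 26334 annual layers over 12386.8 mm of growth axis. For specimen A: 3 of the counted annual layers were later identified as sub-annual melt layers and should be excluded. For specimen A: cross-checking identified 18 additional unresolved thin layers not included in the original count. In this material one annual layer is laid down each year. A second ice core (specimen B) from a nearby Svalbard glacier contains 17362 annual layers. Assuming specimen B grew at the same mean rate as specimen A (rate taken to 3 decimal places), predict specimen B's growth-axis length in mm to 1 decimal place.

8160.1 mm

Specimen A: correcting the raw count gives 26334 − 3 + 18 = 26349 true annual layers.
A: 12386.8 mm over 26349 years gives 12386.8 / 26349 ≈ 0.470 mm per year.
B's length ≈ 0.470 × 17362 = 8160.1 mm.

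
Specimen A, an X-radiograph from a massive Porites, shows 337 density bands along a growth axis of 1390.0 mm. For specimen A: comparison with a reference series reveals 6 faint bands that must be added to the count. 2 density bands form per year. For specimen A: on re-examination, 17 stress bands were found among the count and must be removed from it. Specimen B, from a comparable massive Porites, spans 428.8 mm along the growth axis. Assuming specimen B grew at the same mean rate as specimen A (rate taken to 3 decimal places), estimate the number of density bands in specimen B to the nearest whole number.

Specimen A: after corrections the count is 337 − 17 + 6 = 326 density bands.
Specimen A: dividing by 2 density bands per year: 326 / 2 = 163 years.
A: Extension rate ≈ 1390.0 / 163 = 8.528 mm/year.
For B, 428.8 / 8.528 = 50.28 years; at 2 density bands per year that is 50.28 × 2 ≈ 101 density bands.

101 density bands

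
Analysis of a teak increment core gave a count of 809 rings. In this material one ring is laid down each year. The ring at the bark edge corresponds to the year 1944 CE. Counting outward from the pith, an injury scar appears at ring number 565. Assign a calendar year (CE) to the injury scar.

1700 CE

Between ring 565 and the bark edge there are 809 − 565 = 244 rings.
The ring at the bark edge is 1944 CE, so the injury scar dates to 1944 − 244 = 1700 CE.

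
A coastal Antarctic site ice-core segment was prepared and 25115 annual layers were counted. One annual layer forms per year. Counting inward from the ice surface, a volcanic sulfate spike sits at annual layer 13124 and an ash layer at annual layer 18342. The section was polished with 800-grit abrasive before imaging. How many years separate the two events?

Separation: 18342 − 13124 = 5218 annual layers.
That is 5218 years at one annual layer per year.

5218 years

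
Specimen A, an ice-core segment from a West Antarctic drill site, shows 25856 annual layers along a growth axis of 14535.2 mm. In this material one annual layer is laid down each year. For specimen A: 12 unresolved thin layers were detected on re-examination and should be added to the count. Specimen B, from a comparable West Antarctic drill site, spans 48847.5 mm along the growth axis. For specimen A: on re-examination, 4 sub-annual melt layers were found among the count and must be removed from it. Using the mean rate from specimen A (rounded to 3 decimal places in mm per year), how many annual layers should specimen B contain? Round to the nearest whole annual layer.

86917 annual layers

Specimen A: true annual layer count = 25856 − 4 + 12 = 25864.
A: 14535.2 mm over 25864 years gives 14535.2 / 25864 ≈ 0.562 mm/year.
B spans 48847.5 / 0.562 = 86917.26 years ≈ 86917 annual layers.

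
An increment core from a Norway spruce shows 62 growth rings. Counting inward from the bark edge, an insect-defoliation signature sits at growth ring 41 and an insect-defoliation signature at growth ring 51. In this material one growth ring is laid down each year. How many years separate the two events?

10 years

The two markers are separated by 51 − 41 = 10 growth rings.
That is 10 years at one growth ring per year.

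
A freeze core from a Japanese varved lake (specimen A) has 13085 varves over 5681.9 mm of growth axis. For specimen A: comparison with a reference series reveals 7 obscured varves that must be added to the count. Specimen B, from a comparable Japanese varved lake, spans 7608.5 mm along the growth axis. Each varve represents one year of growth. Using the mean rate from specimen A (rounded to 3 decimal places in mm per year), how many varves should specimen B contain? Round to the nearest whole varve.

17531 varves

Specimen A: after corrections the count is 13085 + 7 = 13092 varves.
A: Extension rate ≈ 5681.9 / 13092 = 0.434 mm/yr.
Specimen B: 7608.5 mm / 0.434 mm per year = 17531.11 years ≈ 17531 varves.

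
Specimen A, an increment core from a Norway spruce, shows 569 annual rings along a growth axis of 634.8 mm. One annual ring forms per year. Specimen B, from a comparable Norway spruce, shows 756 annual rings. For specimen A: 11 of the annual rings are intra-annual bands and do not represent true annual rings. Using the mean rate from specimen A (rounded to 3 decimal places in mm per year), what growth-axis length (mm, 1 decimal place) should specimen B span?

Specimen A: adjusted count: 569 − 11 = 558 annual rings.
A: Extension rate ≈ 634.8 / 558 = 1.138 mm/year.
Length of B = 1.138 × 756 = 860.3 mm.

860.3 mm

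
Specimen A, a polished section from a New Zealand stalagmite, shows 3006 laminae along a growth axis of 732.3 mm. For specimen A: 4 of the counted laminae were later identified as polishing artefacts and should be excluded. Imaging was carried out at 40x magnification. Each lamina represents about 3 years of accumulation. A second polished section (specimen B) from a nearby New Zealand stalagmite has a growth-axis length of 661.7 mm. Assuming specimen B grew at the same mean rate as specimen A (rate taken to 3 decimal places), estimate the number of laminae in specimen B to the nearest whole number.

2723 laminae

Specimen A: true lamina count = 3006 − 4 = 3002.
Specimen A: 3002 laminae at 3 years each span 3002 × 3 = 9006 years.
A: 732.3 mm over 9006 years gives 732.3 / 9006 ≈ 0.081 mm/year.
For B, 661.7 / 0.081 = 8169.14 years; at 3 years per lamina that is 8169.14 / 3 ≈ 2723 laminae.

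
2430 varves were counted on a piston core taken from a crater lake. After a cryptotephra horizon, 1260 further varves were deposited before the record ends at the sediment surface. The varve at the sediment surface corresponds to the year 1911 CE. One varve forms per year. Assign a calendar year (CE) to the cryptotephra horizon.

651 CE

1260 varves formed after the cryptotephra horizon.
Counting back 1260 years from 1911 CE places the cryptotephra horizon in 1911 − 1260 = 651 CE.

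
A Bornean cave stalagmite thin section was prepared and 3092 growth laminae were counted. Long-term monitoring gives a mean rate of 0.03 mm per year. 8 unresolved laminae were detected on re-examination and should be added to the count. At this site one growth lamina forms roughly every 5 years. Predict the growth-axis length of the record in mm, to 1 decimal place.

465.0 mm

Correcting the raw count gives 3092 + 8 = 3100 true growth laminae.
Multiplying by 5 years per growth lamina: 3100 × 5 = 15500 years.
Length ≈ 0.03 × 15500 = 465.0 mm.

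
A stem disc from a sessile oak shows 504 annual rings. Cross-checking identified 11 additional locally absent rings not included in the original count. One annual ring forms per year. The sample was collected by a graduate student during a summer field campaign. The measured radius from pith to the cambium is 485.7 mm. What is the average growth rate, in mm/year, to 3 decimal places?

0.943 mm/year

Adjusted count: 504 + 11 = 515 annual rings.
485.7 mm over 515 years gives 485.7 / 515 ≈ 0.943 mm/year.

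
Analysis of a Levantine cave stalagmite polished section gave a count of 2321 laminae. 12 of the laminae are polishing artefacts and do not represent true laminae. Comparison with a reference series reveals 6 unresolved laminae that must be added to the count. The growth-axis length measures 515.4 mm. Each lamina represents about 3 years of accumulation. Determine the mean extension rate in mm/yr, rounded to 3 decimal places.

0.074 mm/yr

After corrections the count is 2321 − 12 + 6 = 2315 laminae.
Multiplying by 3 years per lamina: 2315 × 3 = 6945 years.
Extension rate ≈ 515.4 / 6945 = 0.074 mm/yr.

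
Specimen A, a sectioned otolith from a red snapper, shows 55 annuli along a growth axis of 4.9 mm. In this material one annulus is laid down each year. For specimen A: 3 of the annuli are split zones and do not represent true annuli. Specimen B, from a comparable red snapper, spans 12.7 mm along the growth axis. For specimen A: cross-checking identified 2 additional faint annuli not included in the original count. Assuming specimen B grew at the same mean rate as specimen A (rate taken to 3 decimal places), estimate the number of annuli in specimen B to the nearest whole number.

140 annuli

Specimen A: true annulus count = 55 − 3 + 2 = 54.
A: 4.9 mm over 54 years gives 4.9 / 54 ≈ 0.091 mm/yr.
B spans 12.7 / 0.091 = 139.56 years ≈ 140 annuli.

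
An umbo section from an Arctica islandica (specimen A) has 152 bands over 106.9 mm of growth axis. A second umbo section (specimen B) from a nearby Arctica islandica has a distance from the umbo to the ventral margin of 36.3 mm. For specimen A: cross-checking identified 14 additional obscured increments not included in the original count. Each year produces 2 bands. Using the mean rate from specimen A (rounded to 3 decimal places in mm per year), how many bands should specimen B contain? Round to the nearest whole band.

56 bands

Specimen A: correcting the raw count gives 152 + 14 = 166 true bands.
Specimen A: 166 bands at 2 per year is 166 / 2 = 83 years.
A: Extension rate ≈ 106.9 / 83 = 1.288 mm per year.
For B, 36.3 / 1.288 = 28.18 years; at 2 bands per year that is 28.18 × 2 ≈ 56 bands.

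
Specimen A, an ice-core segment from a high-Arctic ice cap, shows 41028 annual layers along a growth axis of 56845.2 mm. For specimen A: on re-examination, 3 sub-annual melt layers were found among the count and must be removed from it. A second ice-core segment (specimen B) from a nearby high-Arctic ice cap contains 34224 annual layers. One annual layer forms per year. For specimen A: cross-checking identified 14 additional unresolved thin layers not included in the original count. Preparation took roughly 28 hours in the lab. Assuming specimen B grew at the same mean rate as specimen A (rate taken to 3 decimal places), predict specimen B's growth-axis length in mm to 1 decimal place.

47400.2 mm

Specimen A: correcting the raw count gives 41028 − 3 + 14 = 41039 true annual layers.
A: 56845.2 mm over 41039 years gives 56845.2 / 41039 ≈ 1.385 mm/year.
B's length ≈ 1.385 × 34224 = 47400.2 mm.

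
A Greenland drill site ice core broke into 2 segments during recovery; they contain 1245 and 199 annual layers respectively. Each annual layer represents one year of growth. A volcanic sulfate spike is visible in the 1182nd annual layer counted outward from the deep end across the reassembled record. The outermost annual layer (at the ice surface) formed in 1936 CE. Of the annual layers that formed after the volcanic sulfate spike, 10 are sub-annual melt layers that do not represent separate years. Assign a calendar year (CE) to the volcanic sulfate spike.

1684 CE

Total annual layers = 1245 + 199 = 1444.
The volcanic sulfate spike sits at annual layer 1182 from the deep end, so 1444 − 1182 = 262 annual layers formed after it.
Excluding 10 false annual layers: 262 − 10 = 252.
Counting back 252 years from 1936 CE places the volcanic sulfate spike in 1936 − 252 = 1684 CE.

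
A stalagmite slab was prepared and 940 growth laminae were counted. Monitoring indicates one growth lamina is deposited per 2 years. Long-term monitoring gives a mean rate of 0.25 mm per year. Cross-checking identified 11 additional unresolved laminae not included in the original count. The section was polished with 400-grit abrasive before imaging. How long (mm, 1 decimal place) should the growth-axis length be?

475.5 mm

Adjusted count: 940 + 11 = 951 growth laminae.
At 2 years per growth lamina, 951 × 2 = 1902 years.
Predicted length = 0.25 mm/year × 1902 years = 475.5 mm.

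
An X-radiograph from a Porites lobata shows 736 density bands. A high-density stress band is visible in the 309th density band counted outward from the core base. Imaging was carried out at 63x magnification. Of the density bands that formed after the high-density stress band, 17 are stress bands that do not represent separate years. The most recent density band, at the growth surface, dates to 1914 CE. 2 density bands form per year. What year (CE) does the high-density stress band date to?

1709 CE

The high-density stress band sits at density band 309 from the core base, so 736 − 309 = 427 density bands formed after it.
427 − 17 false = 410 true density bands after the high-density stress band.
410 density bands at 2 per year is 410 / 2 = 205 years.
The density band at the growth surface is 1914 CE, so the high-density stress band dates to 1914 − 205 = 1709 CE.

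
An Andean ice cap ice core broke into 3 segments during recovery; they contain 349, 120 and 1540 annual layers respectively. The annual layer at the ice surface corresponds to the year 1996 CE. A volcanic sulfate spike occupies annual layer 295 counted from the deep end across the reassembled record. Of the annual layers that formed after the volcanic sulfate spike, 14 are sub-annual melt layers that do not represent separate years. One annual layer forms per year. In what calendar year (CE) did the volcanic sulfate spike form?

296 CE

Total annual layers = 349 + 120 + 1540 = 2009.
The volcanic sulfate spike sits at annual layer 295 from the deep end, so 2009 − 295 = 1714 annual layers formed after it.
Excluding 14 false annual layers: 1714 − 14 = 1700.
The annual layer at the ice surface is 1996 CE, so the volcanic sulfate spike dates to 1996 − 1700 = 296 CE.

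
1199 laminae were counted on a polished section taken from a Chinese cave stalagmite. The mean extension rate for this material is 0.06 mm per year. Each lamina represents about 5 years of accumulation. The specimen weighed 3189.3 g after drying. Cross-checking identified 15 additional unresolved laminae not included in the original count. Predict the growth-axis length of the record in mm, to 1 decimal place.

364.2 mm

True lamina count = 1199 + 15 = 1214.
Multiplying by 5 years per lamina: 1214 × 5 = 6070 years.
Predicted length = 0.06 mm/year × 6070 years = 364.2 mm.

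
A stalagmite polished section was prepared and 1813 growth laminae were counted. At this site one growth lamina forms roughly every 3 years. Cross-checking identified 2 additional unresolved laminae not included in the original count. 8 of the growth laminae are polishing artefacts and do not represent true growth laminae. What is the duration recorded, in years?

5421 years

Correcting the raw count gives 1813 − 8 + 2 = 1807 true growth laminae.
Multiplying by 3 years per growth lamina: 1807 × 3 = 5421 years.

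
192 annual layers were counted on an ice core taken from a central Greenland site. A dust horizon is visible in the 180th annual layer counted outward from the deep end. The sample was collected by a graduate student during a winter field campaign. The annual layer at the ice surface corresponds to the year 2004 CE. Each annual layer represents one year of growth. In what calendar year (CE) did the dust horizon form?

The dust horizon sits at annual layer 180 from the deep end, so 192 − 180 = 12 annual layers formed after it.
2004 − 12 = 1992 CE.

1992 CE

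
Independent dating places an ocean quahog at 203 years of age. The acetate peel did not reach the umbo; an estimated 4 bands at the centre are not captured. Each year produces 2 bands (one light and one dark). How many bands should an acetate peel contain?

Expected bands: 203 × 2 = 406.
Less the 4 uncaptured bands: 406 − 4 = 402.

402 bands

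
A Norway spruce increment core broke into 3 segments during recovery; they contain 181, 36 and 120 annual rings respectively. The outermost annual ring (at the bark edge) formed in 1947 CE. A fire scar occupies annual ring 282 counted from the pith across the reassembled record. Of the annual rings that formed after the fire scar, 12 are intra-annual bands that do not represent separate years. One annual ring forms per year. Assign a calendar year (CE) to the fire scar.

1904 CE

Total annual rings = 181 + 36 + 120 = 337.
Between annual ring 282 and the bark edge there are 337 − 282 = 55 annual rings.
Removing the 12 false annual rings leaves 55 − 12 = 43 true annual rings beyond the fire scar.
The annual ring at the bark edge is 1947 CE, so the fire scar dates to 1947 − 43 = 1904 CE.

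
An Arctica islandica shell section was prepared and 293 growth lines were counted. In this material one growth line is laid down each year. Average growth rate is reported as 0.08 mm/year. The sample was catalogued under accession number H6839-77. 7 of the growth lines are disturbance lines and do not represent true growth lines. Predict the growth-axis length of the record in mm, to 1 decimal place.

22.9 mm

True growth line count = 293 − 7 = 286.
286 years at 0.08 mm/year gives 0.08 × 286 = 22.9 mm.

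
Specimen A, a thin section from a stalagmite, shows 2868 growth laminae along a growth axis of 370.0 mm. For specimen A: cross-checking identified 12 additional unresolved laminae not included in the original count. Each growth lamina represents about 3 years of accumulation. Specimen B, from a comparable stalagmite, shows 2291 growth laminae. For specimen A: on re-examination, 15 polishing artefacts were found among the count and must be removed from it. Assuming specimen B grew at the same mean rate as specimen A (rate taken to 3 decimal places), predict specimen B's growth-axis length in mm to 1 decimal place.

Specimen A: adjusted count: 2868 − 15 + 12 = 2865 growth laminae.
Specimen A: 2865 growth laminae at 3 years each span 2865 × 3 = 8595 years.
A: Extension rate ≈ 370.0 / 8595 = 0.043 mm/yr.
Specimen B: at 3 years per growth lamina, 2291 × 3 = 6873 years. Length of B = 0.043 × 6873 = 295.5 mm.

295.5 mm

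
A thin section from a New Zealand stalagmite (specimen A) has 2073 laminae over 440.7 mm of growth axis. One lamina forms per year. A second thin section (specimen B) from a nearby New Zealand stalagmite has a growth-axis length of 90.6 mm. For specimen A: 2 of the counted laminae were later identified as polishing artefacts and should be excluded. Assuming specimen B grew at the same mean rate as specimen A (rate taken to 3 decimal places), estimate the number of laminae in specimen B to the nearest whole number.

Specimen A: true lamina count = 2073 − 2 = 2071.
A: Mean rate = 440.7 mm / 2071 years ≈ 0.213 mm per year.
Specimen B: 90.6 mm / 0.213 mm per year = 425.35 years ≈ 425 laminae.

425 laminae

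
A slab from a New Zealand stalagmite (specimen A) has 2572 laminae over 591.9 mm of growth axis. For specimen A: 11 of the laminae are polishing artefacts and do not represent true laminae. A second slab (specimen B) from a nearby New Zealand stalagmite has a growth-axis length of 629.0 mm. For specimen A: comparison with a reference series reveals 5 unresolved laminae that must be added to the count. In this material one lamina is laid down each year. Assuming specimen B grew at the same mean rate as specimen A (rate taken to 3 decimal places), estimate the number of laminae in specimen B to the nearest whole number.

Specimen A: true lamina count = 2572 − 11 + 5 = 2566.
A: Mean rate = 591.9 mm / 2566 years ≈ 0.231 mm/year.
Specimen B: 629.0 mm / 0.231 mm per year = 2722.94 years ≈ 2723 laminae.

2723 laminae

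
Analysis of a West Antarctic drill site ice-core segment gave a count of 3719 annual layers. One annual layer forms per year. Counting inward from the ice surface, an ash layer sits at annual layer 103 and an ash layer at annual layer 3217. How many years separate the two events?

3114 years

3217 − 103 = 3114 annual layers lie between the two events.
That is 3114 years at one annual layer per year.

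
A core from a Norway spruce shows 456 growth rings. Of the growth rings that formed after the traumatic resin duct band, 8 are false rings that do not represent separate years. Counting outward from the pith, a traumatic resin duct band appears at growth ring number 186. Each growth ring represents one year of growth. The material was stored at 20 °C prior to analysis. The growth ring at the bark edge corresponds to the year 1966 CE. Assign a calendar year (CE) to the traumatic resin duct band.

The traumatic resin duct band sits at growth ring 186 from the pith, so 456 − 186 = 270 growth rings formed after it.
Excluding 8 false growth rings: 270 − 8 = 262.
Counting back 262 years from 1966 CE places the traumatic resin duct band in 1966 − 262 = 1704 CE.

1704 CE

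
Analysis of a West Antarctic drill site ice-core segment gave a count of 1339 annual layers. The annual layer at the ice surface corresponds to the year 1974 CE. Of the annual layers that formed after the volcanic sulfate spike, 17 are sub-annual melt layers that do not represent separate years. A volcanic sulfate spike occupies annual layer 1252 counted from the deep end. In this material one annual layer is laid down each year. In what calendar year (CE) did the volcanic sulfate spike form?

1904 CE

Between annual layer 1252 and the ice surface there are 1339 − 1252 = 87 annual layers.
Removing the 17 false annual layers leaves 87 − 17 = 70 true annual layers beyond the volcanic sulfate spike.
1974 − 70 = 1904 CE.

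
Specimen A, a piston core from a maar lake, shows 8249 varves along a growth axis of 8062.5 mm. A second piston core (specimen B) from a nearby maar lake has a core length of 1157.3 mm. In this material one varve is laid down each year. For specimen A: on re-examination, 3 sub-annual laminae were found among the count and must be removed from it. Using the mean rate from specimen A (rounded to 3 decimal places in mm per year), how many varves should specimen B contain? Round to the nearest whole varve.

1183 varves

Specimen A: adjusted count: 8249 − 3 = 8246 varves.
A: Mean rate = 8062.5 mm / 8246 years ≈ 0.978 mm/yr.
B spans 1157.3 / 0.978 = 1183.33 years ≈ 1183 varves.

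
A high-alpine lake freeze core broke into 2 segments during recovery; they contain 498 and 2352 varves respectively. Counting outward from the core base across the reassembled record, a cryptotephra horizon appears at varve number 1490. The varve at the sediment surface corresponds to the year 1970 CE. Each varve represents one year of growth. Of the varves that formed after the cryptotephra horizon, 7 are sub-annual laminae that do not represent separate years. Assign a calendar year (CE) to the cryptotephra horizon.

617 CE

Total varves = 498 + 2352 = 2850.
Between varve 1490 and the sediment surface there are 2850 − 1490 = 1360 varves.
1360 − 7 false = 1353 true varves after the cryptotephra horizon.
Counting back 1353 years from 1970 CE places the cryptotephra horizon in 1970 − 1353 = 617 CE.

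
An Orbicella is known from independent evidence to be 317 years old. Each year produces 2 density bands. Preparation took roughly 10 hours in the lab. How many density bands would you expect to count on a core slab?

634 density bands

Expected density bands: 317 × 2 = 634.
So 634 density bands should be present.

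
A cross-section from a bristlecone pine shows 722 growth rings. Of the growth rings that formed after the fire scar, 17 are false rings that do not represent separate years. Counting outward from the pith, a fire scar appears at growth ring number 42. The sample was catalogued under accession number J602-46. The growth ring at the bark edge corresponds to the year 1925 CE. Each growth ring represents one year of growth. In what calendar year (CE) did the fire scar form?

1262 CE

The fire scar sits at growth ring 42 from the pith, so 722 − 42 = 680 growth rings formed after it.
Excluding 17 false growth rings: 680 − 17 = 663.
Counting back 663 years from 1925 CE places the fire scar in 1925 − 663 = 1262 CE.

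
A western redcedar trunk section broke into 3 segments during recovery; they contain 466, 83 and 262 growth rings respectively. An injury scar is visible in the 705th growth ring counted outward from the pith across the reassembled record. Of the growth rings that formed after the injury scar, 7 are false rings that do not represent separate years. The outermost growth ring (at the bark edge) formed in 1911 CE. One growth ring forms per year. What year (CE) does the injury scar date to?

Total growth rings = 466 + 83 + 262 = 811.
The injury scar sits at growth ring 705 from the pith, so 811 − 705 = 106 growth rings formed after it.
Removing the 7 false growth rings leaves 106 − 7 = 99 true growth rings beyond the injury scar.
The growth ring at the bark edge is 1911 CE, so the injury scar dates to 1911 − 99 = 1812 CE.

1812 CE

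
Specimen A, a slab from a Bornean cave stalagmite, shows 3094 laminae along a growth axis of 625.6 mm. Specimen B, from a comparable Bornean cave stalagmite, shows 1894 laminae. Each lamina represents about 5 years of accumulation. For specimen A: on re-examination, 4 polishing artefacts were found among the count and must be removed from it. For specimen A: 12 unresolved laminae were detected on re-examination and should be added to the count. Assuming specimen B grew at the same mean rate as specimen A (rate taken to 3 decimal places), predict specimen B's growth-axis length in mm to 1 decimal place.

Specimen A: after corrections the count is 3094 − 4 + 12 = 3102 laminae.
Specimen A: 3102 laminae at 5 years each span 3102 × 5 = 15510 years.
A: Extension rate ≈ 625.6 / 15510 = 0.040 mm/yr.
Specimen B: at 5 years per lamina, 1894 × 5 = 9470 years. For B, 0.040 mm/year × 9470 years = 378.8 mm.

378.8 mm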